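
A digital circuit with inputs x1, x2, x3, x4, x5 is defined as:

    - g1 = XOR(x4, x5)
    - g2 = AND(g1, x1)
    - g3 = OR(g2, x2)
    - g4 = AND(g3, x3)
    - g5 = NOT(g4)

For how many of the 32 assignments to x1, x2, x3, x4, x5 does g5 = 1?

g5 = NOT(g4) must be 1, so g4 = 0.
g4 = AND(g3, x3) must be 0, so at least one of g3, x3 is 0.
Enumerating the 32 input combinations, 22 give g5 = 1 and 10 give g5 = 0.

22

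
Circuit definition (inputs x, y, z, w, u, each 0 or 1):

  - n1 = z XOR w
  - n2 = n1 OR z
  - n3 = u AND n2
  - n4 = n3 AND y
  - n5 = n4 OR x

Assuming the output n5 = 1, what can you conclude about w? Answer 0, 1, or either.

Both values of w occur among assignments with n5 = 1:
  w=0: x=0, y=1, z=1, w=0, u=1
  w=1: x=0, y=1, z=0, w=1, u=1

either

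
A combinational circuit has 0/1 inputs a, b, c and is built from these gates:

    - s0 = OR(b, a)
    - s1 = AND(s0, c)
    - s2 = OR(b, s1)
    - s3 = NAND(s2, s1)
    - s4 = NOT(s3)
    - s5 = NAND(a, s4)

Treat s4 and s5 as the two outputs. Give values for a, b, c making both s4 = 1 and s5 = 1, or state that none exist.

Check with a=0, b=1, c=1:
s0 = OR(b, a) = OR(1, 0) = 1
s1 = AND(s0, c) = AND(1, 1) = 1
s2 = OR(b, s1) = OR(1, 1) = 1
s3 = NAND(s2, s1) = NAND(1, 1) = 0
s4 = NOT(s3) = NOT 0 = 1
s5 = NAND(a, s4) = NAND(0, 1) = 1
So s4 = 1 and s5 = 1.

a=0, b=1, c=1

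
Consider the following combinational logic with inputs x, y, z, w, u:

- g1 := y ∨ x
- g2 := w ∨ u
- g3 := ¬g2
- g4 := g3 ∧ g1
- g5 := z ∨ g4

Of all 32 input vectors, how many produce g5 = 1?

19

g5 = z ∨ g4 must be 1, so at least one of z, g4 is 1.
Enumerating the 32 input combinations, 19 give g5 = 1 and 13 give g5 = 0.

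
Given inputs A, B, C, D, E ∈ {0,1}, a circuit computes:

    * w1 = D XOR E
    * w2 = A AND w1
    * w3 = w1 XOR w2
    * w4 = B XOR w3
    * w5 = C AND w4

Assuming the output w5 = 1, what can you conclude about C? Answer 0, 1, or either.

w5 = C AND w4 must be 1, so both C = 1 and w4 = 1.
w4 = B XOR w3 must be 1, so B and w3 differ.
Every assignment with w5 = 1 has C = 1; there are 8 such assignment(s).

1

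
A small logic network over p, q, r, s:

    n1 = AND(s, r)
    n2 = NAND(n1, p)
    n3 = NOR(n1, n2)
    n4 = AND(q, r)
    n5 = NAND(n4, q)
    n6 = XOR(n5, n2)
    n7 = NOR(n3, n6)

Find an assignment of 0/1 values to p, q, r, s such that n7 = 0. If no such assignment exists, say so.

p=1 q=1 r=1 s=0

n7 = NOR(n3, n6) must be 0, so at least one of n3, n6 is 1.
Check with p=1 q=1 r=1 s=0:
n1 = AND(s, r) = AND(0, 1) = 0
n2 = NAND(n1, p) = NAND(0, 1) = 1
n3 = NOR(n1, n2) = NOR(0, 1) = 0
n4 = AND(q, r) = AND(1, 1) = 1
n5 = NAND(n4, q) = NAND(1, 1) = 0
n6 = XOR(n5, n2) = XOR(0, 1) = 1
n7 = NOR(n3, n6) = NOR(0, 1) = 0
So n7 = 0 as required.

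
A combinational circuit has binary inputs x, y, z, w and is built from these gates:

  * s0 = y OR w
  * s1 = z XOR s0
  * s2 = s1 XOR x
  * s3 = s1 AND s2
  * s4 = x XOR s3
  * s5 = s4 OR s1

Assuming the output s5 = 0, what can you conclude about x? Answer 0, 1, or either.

s5 = s4 OR s1 must be 0, so both s4 = 0 and s1 = 0.
s4 = x XOR s3 must be 0, so x and s3 are equal.
Every assignment with s5 = 0 has x = 0; there are 4 such assignment(s).
  x=0, y=0, z=0, w=0
  x=0, y=0, z=1, w=1
  x=0, y=1, z=1, w=0
  x=0, y=1, z=1, w=1

0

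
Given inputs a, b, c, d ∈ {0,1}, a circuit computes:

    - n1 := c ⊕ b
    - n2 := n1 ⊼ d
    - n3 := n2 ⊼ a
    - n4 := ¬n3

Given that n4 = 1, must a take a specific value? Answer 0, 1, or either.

1

n4 = ¬n3 must be 1, so n3 = 0.
Every assignment with n4 = 1 has a = 1; there are 6 such assignment(s).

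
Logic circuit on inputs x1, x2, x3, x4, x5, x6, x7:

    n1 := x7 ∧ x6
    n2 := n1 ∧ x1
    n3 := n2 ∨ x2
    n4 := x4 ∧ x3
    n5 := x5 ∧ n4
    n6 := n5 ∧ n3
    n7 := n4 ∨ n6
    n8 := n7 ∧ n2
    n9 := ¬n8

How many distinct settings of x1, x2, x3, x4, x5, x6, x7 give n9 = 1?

124

n9 = ¬n8 must be 1, so n8 = 0.
n8 = n7 ∧ n2 must be 0, so at least one of n7, n2 is 0.
Enumerating the 128 input combinations, 124 give n9 = 1 and 4 give n9 = 0.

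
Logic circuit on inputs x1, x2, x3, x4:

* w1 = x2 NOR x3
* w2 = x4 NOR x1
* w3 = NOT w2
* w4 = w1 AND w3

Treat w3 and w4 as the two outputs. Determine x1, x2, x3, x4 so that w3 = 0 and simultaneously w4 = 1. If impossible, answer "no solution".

no solution exists

Across all 16 input combinations, none give both w3 = 0 and w4 = 1.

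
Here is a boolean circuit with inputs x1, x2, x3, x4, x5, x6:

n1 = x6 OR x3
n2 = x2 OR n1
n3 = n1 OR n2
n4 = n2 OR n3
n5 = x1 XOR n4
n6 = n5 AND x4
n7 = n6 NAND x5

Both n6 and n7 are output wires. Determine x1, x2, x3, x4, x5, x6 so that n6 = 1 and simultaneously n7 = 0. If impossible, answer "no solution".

x1=0, x2=1, x3=1, x4=1, x5=1, x6=0

Check with x1=0, x2=1, x3=1, x4=1, x5=1, x6=0:
n1 = x6 OR x3 = 0 OR 1 = 1
n2 = x2 OR n1 = 1 OR 1 = 1
n3 = n1 OR n2 = 1 OR 1 = 1
n4 = n2 OR n3 = 1 OR 1 = 1
n5 = x1 XOR n4 = 0 XOR 1 = 1
n6 = n5 AND x4 = 1 AND 1 = 1
n7 = n6 NAND x5 = 1 NAND 1 = 0
So n6 = 1 and n7 = 0.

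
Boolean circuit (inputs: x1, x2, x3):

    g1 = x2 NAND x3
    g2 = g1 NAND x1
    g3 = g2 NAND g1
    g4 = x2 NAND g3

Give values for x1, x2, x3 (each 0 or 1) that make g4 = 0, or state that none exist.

x1=0 x2=1 x3=1

Check with x1=0 x2=1 x3=1:
g1 = x2 NAND x3 = 1 NAND 1 = 0
g2 = g1 NAND x1 = 0 NAND 0 = 1
g3 = g2 NAND g1 = 1 NAND 0 = 1
g4 = x2 NAND g3 = 1 NAND 1 = 0
So g4 = 0 as required.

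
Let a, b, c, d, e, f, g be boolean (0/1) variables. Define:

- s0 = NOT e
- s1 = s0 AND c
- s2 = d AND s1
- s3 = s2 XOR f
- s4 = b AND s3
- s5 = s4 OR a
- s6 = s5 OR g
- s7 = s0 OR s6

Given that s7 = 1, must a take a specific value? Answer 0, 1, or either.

Both values of a occur among assignments with s7 = 1:
  a=0: a=0, b=0, c=0, d=0, e=0, f=0, g=0
  a=1: a=1, b=0, c=0, d=0, e=0, f=0, g=0

either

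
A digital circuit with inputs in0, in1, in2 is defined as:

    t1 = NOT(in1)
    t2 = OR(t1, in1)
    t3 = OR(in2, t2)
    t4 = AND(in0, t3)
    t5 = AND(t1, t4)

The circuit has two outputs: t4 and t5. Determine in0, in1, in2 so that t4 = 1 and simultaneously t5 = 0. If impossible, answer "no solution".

in0=1, in1=1, in2=0

Check with in0=1, in1=1, in2=0:
t1 = NOT(in1) = NOT 1 = 0
t2 = OR(t1, in1) = OR(0, 1) = 1
t3 = OR(in2, t2) = OR(0, 1) = 1
t4 = AND(in0, t3) = AND(1, 1) = 1
t5 = AND(t1, t4) = AND(0, 1) = 0
So t4 = 1 and t5 = 0.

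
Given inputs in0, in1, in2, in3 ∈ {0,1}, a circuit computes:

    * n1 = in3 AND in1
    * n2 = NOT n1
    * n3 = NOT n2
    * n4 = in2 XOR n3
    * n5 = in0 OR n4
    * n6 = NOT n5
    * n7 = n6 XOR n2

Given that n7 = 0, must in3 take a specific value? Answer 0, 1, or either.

either

Both values of in3 occur among assignments with n7 = 0:
  in3=0: in0=0, in1=0, in2=0, in3=0
  in3=1: in0=0, in1=0, in2=0, in3=1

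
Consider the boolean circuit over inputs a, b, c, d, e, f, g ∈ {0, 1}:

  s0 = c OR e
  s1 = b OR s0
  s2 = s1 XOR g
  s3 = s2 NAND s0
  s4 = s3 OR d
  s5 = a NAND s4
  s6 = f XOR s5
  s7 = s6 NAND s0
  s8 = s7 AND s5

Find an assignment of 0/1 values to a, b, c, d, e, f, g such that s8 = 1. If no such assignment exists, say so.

a=0, b=0, c=1, d=0, e=0, f=1, g=0

s8 = s7 AND s5 must be 1, so both s7 = 1 and s5 = 1.
s7 = s6 NAND s0 must be 1, so at least one of s6, s0 is 0.
Check with a=0, b=0, c=1, d=0, e=0, f=1, g=0:
s0 = c OR e = 1 OR 0 = 1
s1 = b OR s0 = 0 OR 1 = 1
s2 = s1 XOR g = 1 XOR 0 = 1
s3 = s2 NAND s0 = 1 NAND 1 = 0
s4 = s3 OR d = 0 OR 0 = 0
s5 = a NAND s4 = 0 NAND 0 = 1
s6 = f XOR s5 = 1 XOR 1 = 0
s7 = s6 NAND s0 = 0 NAND 1 = 1
s8 = s7 AND s5 = 1 AND 1 = 1
So s8 = 1 as required.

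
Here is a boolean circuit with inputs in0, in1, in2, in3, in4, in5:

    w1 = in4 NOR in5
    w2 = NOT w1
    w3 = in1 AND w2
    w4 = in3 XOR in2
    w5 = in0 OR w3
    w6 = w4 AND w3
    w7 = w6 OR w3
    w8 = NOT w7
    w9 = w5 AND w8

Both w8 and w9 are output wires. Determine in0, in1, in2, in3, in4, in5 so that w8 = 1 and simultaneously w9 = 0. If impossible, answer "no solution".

in0=0, in1=1, in2=1, in3=0, in4=0, in5=0

Check with in0=0, in1=1, in2=1, in3=0, in4=0, in5=0:
w1 = in4 NOR in5 = 0 NOR 0 = 1
w2 = NOT w1 = NOT 1 = 0
w3 = in1 AND w2 = 1 AND 0 = 0
w4 = in3 XOR in2 = 0 XOR 1 = 1
w5 = in0 OR w3 = 0 OR 0 = 0
w6 = w4 AND w3 = 1 AND 0 = 0
w7 = w6 OR w3 = 0 OR 0 = 0
w8 = NOT w7 = NOT 0 = 1
w9 = w5 AND w8 = 0 AND 1 = 0
So w8 = 1 and w9 = 0.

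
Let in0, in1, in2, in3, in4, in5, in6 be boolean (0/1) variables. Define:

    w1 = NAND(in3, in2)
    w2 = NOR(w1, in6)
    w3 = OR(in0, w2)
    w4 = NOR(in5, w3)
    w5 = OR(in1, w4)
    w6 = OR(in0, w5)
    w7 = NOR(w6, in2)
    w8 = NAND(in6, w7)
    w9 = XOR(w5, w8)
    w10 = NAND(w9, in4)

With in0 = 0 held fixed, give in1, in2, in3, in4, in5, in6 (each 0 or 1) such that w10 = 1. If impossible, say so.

w10 = NAND(w9, in4) must be 1, so at least one of w9, in4 is 0.
Check with in0 = 0 and in1=0, in2=0, in3=0, in4=1, in5=0, in6=0:
w1 = NAND(in3, in2) = NAND(0, 0) = 1
w2 = NOR(w1, in6) = NOR(1, 0) = 0
w3 = OR(in0, w2) = OR(0, 0) = 0
w4 = NOR(in5, w3) = NOR(0, 0) = 1
w5 = OR(in1, w4) = OR(0, 1) = 1
w6 = OR(in0, w5) = OR(0, 1) = 1
w7 = NOR(w6, in2) = NOR(1, 0) = 0
w8 = NAND(in6, w7) = NAND(0, 0) = 1
w9 = XOR(w5, w8) = XOR(1, 1) = 0
w10 = NAND(w9, in4) = NAND(0, 1) = 1
So w10 = 1.

in1=0, in2=0, in3=0, in4=1, in5=0, in6=0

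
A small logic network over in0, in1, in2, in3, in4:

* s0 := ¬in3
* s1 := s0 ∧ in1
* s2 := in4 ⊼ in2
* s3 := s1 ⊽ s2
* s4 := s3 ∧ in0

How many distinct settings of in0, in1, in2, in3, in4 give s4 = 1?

3

s4 = s3 ∧ in0 must be 1, so both s3 = 1 and in0 = 1.
s3 = s1 ⊽ s2 must be 1, so both s1 = 0 and s2 = 0.
s1 = s0 ∧ in1 must be 0, so at least one of s0, in1 is 0.
Satisfying assignments:
  in0=1, in1=0, in2=1, in3=0, in4=1
  in0=1, in1=0, in2=1, in3=1, in4=1
  in0=1, in1=1, in2=1, in3=1, in4=1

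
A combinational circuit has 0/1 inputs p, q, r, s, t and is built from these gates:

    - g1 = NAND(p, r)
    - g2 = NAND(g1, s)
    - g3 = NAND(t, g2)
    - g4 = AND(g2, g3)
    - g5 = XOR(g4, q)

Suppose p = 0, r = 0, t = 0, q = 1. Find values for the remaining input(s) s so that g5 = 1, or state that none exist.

s=1

Check with p = 0, r = 0, t = 0, q = 1 and s=1:
g1 = NAND(p, r) = NAND(0, 0) = 1
g2 = NAND(g1, s) = NAND(1, 1) = 0
g3 = NAND(t, g2) = NAND(0, 0) = 1
g4 = AND(g2, g3) = AND(0, 1) = 0
g5 = XOR(g4, q) = XOR(0, 1) = 1
So g5 = 1.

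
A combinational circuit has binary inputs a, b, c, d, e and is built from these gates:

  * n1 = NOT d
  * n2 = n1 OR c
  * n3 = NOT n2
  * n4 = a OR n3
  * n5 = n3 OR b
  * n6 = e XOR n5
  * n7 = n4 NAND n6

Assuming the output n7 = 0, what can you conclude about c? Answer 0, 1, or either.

Both values of c occur among assignments with n7 = 0:
  c=0: a=0, b=0, c=0, d=1, e=0
  c=1: a=1, b=0, c=1, d=0, e=1

either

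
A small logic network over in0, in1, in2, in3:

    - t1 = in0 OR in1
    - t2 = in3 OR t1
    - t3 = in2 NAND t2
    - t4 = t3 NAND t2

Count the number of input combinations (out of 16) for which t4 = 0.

7

t4 = t3 NAND t2 must be 0, so both t3 = 1 and t2 = 1.
t3 = in2 NAND t2 must be 1, so at least one of in2, t2 is 0.
Enumerating the 16 input combinations, 7 give t4 = 0 and 9 give t4 = 1.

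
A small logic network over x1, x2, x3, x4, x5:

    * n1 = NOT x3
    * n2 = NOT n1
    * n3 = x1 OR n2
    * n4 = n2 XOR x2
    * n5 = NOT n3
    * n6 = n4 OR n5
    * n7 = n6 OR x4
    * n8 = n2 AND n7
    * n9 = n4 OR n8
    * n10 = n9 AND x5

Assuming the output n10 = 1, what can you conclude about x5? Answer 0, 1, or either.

n10 = n9 AND x5 must be 1, so both n9 = 1 and x5 = 1.
n9 = n4 OR n8 must be 1, so at least one of n4, n8 is 1.
Every assignment with n10 = 1 has x5 = 1; there are 10 such assignment(s).

1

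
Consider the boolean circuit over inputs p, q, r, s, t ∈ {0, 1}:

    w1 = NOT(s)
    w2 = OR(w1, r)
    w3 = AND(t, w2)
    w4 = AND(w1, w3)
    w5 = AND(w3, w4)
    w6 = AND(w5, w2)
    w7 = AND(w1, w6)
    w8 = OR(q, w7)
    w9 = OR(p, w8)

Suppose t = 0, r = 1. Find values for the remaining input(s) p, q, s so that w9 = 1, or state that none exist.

p=1 q=0 s=1

w9 = OR(p, w8) must be 1, so at least one of p, w8 is 1.
Check with t = 0, r = 1 and p=1, q=0, s=1:
w1 = NOT(s) = NOT 1 = 0
w2 = OR(w1, r) = OR(0, 1) = 1
w3 = AND(t, w2) = AND(0, 1) = 0
w4 = AND(w1, w3) = AND(0, 0) = 0
w5 = AND(w3, w4) = AND(0, 0) = 0
w6 = AND(w5, w2) = AND(0, 1) = 0
w7 = AND(w1, w6) = AND(0, 0) = 0
w8 = OR(q, w7) = OR(0, 0) = 0
w9 = OR(p, w8) = OR(1, 0) = 1
So w9 = 1.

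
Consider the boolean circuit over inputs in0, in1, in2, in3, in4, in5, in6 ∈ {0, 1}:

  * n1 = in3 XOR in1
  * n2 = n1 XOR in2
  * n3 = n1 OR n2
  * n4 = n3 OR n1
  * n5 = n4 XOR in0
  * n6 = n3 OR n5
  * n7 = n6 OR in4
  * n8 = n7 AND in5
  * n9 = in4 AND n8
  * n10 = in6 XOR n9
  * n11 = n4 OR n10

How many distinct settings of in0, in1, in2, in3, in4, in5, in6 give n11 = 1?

n11 = n4 OR n10 must be 1, so at least one of n4, n10 is 1.
Enumerating the 128 input combinations, 112 give n11 = 1 and 16 give n11 = 0.

112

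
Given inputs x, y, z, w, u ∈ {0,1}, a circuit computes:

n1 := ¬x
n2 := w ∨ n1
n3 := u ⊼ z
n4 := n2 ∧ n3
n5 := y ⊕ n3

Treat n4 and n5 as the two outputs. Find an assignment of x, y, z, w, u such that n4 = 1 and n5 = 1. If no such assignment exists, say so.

x=0, y=0, z=1, w=0, u=0

Check with x=0, y=0, z=1, w=0, u=0:
n1 = ¬x = ¬0 = 1
n2 = w ∨ n1 = 0 ∨ 1 = 1
n3 = u ⊼ z = 0 ⊼ 1 = 1
n4 = n2 ∧ n3 = 1 ∧ 1 = 1
n5 = y ⊕ n3 = 0 ⊕ 1 = 1
So n4 = 1 and n5 = 1.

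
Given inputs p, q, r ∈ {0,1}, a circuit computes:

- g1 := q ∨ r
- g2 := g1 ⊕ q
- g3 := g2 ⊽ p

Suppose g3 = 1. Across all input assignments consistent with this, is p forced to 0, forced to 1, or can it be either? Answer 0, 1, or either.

g3 = g2 ⊽ p must be 1, so both g2 = 0 and p = 0.
g2 = g1 ⊕ q must be 0, so g1 and q are equal.
Every assignment with g3 = 1 has p = 0; there are 3 such assignment(s).
  p=0, q=0, r=0
  p=0, q=1, r=0
  p=0, q=1, r=1

0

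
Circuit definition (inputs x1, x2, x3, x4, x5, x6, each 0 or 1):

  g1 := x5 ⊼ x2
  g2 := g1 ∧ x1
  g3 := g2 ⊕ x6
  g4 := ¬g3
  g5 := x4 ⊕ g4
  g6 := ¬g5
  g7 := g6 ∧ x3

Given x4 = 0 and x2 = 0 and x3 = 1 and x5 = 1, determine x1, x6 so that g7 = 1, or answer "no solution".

g7 = g6 ∧ x3 must be 1, so both g6 = 1 and x3 = 1.
Check with x4 = 0 and x2 = 0 and x3 = 1 and x5 = 1 and x1=0, x6=1:
g1 = x5 ⊼ x2 = 1 ⊼ 0 = 1
g2 = g1 ∧ x1 = 1 ∧ 0 = 0
g3 = g2 ⊕ x6 = 0 ⊕ 1 = 1
g4 = ¬g3 = ¬1 = 0
g5 = x4 ⊕ g4 = 0 ⊕ 0 = 0
g6 = ¬g5 = ¬0 = 1
g7 = g6 ∧ x3 = 1 ∧ 1 = 1
So g7 = 1.

x1=0 x6=1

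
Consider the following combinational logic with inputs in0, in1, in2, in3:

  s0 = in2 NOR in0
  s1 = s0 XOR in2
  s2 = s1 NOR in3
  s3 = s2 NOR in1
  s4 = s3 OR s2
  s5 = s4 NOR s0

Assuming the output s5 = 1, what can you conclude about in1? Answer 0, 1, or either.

s5 = s4 NOR s0 must be 1, so both s4 = 0 and s0 = 0.
s4 = s3 OR s2 must be 0, so both s3 = 0 and s2 = 0.
Every assignment with s5 = 1 has in1 = 1; there are 5 such assignment(s).

1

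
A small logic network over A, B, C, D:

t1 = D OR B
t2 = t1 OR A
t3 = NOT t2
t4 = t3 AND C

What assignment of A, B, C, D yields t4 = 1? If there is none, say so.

A=0, B=0, C=1, D=0

Check with A=0, B=0, C=1, D=0:
t1 = D OR B = 0 OR 0 = 0
t2 = t1 OR A = 0 OR 0 = 0
t3 = NOT t2 = NOT 0 = 1
t4 = t3 AND C = 1 AND 1 = 1
So t4 = 1 as required.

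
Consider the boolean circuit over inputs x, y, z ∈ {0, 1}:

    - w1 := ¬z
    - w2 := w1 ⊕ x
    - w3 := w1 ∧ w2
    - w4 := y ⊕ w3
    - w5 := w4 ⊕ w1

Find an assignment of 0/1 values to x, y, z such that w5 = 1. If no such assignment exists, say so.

x=0 y=1 z=0

Check with x=0 y=1 z=0:
w1 = ¬z = ¬0 = 1
w2 = w1 ⊕ x = 1 ⊕ 0 = 1
w3 = w1 ∧ w2 = 1 ∧ 1 = 1
w4 = y ⊕ w3 = 1 ⊕ 1 = 0
w5 = w4 ⊕ w1 = 0 ⊕ 1 = 1
So w5 = 1 as required.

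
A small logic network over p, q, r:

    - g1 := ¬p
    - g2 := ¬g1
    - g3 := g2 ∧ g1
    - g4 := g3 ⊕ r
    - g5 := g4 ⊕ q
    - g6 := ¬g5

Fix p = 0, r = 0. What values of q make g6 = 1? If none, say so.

q=0

Check with p = 0, r = 0 and q=0:
g1 = ¬p = ¬0 = 1
g2 = ¬g1 = ¬1 = 0
g3 = g2 ∧ g1 = 0 ∧ 1 = 0
g4 = g3 ⊕ r = 0 ⊕ 0 = 0
g5 = g4 ⊕ q = 0 ⊕ 0 = 0
g6 = ¬g5 = ¬0 = 1
So g6 = 1.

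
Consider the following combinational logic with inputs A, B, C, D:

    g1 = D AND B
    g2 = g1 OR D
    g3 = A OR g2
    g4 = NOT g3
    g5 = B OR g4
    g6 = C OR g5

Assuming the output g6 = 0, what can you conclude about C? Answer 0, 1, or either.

0

g6 = C OR g5 must be 0, so both C = 0 and g5 = 0.
g5 = B OR g4 must be 0, so both B = 0 and g4 = 0.
g4 = NOT g3 must be 0, so g3 = 1.
Every assignment with g6 = 0 has C = 0; there are 3 such assignment(s).
  A=0, B=0, C=0, D=1
  A=1, B=0, C=0, D=0
  A=1, B=0, C=0, D=1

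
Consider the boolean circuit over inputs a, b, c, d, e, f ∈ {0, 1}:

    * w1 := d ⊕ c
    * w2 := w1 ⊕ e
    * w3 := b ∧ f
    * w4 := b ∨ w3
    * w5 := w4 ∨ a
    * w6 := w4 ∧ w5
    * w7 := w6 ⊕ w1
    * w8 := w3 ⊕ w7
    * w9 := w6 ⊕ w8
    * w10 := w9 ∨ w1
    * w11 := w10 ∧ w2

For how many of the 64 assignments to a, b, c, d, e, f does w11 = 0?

44

w11 = w10 ∧ w2 must be 0, so at least one of w10, w2 is 0.
Enumerating the 64 input combinations, 44 give w11 = 0 and 20 give w11 = 1.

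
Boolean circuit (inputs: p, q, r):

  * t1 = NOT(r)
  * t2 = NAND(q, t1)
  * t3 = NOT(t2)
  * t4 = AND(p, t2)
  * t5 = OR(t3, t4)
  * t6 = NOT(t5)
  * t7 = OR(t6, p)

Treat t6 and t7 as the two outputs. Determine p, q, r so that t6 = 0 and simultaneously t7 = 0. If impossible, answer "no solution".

Check with p=0 q=1 r=0:
t1 = NOT(r) = NOT 0 = 1
t2 = NAND(q, t1) = NAND(1, 1) = 0
t3 = NOT(t2) = NOT 0 = 1
t4 = AND(p, t2) = AND(0, 0) = 0
t5 = OR(t3, t4) = OR(1, 0) = 1
t6 = NOT(t5) = NOT 1 = 0
t7 = OR(t6, p) = OR(0, 0) = 0
So t6 = 0 and t7 = 0.

p=0 q=1 r=0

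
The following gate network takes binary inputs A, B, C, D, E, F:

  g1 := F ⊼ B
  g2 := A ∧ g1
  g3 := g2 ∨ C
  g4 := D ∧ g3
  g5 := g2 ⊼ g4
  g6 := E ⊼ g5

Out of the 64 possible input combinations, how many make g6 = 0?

g6 = E ⊼ g5 must be 0, so both E = 1 and g5 = 1.
g5 = g2 ⊼ g4 must be 1, so at least one of g2, g4 is 0.
Enumerating the 64 input combinations, 26 give g6 = 0 and 38 give g6 = 1.

26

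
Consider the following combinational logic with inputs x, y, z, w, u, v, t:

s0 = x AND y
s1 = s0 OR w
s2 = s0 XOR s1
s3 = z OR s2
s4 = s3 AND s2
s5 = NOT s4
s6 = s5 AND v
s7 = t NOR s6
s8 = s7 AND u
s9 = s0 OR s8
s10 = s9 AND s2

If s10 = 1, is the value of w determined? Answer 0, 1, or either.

s10 = s9 AND s2 must be 1, so both s9 = 1 and s2 = 1.
s9 = s0 OR s8 must be 1, so at least one of s0, s8 is 1.
Every assignment with s10 = 1 has w = 1; there are 12 such assignment(s).

1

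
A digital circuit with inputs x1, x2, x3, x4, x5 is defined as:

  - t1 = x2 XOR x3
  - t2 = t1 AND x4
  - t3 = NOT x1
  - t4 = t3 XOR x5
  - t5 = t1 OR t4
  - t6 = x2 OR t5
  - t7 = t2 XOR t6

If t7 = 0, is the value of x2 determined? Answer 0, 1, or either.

either

Both values of x2 occur among assignments with t7 = 0:
  x2=0: x1=0, x2=0, x3=0, x4=0, x5=1
  x2=1: x1=0, x2=1, x3=0, x4=1, x5=0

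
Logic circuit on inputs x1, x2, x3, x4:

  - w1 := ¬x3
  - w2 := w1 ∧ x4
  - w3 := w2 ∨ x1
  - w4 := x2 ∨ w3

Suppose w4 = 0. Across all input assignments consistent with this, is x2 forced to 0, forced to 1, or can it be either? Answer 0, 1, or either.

0

w4 = x2 ∨ w3 must be 0, so both x2 = 0 and w3 = 0.
w3 = w2 ∨ x1 must be 0, so both w2 = 0 and x1 = 0.
Every assignment with w4 = 0 has x2 = 0; there are 3 such assignment(s).
  x1=0, x2=0, x3=0, x4=0
  x1=0, x2=0, x3=1, x4=0
  x1=0, x2=0, x3=1, x4=1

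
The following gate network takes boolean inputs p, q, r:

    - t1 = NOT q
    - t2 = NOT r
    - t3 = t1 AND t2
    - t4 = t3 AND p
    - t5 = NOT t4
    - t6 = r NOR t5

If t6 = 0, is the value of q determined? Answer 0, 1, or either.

either

Both values of q occur among assignments with t6 = 0:
  q=0: p=0, q=0, r=0
  q=1: p=0, q=1, r=0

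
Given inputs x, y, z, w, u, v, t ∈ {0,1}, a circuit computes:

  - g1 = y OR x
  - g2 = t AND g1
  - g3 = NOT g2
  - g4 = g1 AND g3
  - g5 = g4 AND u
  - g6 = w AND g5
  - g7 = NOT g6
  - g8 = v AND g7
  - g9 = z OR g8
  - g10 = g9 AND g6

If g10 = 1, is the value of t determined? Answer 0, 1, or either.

0

g10 = g9 AND g6 must be 1, so both g9 = 1 and g6 = 1.
Every assignment with g10 = 1 has t = 0; there are 6 such assignment(s).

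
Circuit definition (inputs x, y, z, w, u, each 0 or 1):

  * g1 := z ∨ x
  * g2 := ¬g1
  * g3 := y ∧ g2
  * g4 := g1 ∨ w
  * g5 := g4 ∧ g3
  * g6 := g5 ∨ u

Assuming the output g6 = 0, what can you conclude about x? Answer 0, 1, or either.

Both values of x occur among assignments with g6 = 0:
  x=0: x=0, y=0, z=0, w=0, u=0
  x=1: x=1, y=0, z=0, w=0, u=0

either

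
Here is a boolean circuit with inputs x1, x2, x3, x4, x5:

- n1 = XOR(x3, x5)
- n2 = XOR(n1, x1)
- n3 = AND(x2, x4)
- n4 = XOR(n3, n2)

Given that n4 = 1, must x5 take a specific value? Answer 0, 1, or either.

either

Both values of x5 occur among assignments with n4 = 1:
  x5=0: x1=0, x2=0, x3=1, x4=0, x5=0
  x5=1: x1=0, x2=0, x3=0, x4=0, x5=1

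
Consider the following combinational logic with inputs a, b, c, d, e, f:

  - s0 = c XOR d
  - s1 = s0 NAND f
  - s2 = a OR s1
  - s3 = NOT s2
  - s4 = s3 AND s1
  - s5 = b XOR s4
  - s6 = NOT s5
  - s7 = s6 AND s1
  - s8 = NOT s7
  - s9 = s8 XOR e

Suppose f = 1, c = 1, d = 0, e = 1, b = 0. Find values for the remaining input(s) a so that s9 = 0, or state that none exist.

s9 = s8 XOR e must be 0, so s8 and e are equal.
Check with f = 1, c = 1, d = 0, e = 1, b = 0 and a=1:
s0 = c XOR d = 1 XOR 0 = 1
s1 = s0 NAND f = 1 NAND 1 = 0
s2 = a OR s1 = 1 OR 0 = 1
s3 = NOT s2 = NOT 1 = 0
s4 = s3 AND s1 = 0 AND 0 = 0
s5 = b XOR s4 = 0 XOR 0 = 0
s6 = NOT s5 = NOT 0 = 1
s7 = s6 AND s1 = 1 AND 0 = 0
s8 = NOT s7 = NOT 0 = 1
s9 = s8 XOR e = 1 XOR 1 = 0
So s9 = 0.

a=1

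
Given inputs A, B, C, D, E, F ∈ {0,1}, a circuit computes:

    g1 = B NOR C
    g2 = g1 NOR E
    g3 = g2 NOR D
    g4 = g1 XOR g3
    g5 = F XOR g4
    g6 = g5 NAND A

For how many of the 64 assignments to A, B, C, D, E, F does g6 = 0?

16

g6 = g5 NAND A must be 0, so both g5 = 1 and A = 1.
Enumerating the 64 input combinations, 16 give g6 = 0 and 48 give g6 = 1.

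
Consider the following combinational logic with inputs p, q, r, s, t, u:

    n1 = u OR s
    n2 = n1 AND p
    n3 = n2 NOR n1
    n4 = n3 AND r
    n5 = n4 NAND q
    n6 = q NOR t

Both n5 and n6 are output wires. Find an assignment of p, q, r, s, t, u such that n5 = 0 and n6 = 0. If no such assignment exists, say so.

p=1 q=1 r=1 s=0 t=1 u=0

Check with p=1 q=1 r=1 s=0 t=1 u=0:
n1 = u OR s = 0 OR 0 = 0
n2 = n1 AND p = 0 AND 1 = 0
n3 = n2 NOR n1 = 0 NOR 0 = 1
n4 = n3 AND r = 1 AND 1 = 1
n5 = n4 NAND q = 1 NAND 1 = 0
n6 = q NOR t = 1 NOR 1 = 0
So n5 = 0 and n6 = 0.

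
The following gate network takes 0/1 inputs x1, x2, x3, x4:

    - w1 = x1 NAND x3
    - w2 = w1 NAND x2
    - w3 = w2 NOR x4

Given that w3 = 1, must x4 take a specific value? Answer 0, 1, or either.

0

w3 = w2 NOR x4 must be 1, so both w2 = 0 and x4 = 0.
w2 = w1 NAND x2 must be 0, so both w1 = 1 and x2 = 1.
Every assignment with w3 = 1 has x4 = 0; there are 3 such assignment(s).
  x1=0, x2=1, x3=0, x4=0
  x1=0, x2=1, x3=1, x4=0
  x1=1, x2=1, x3=0, x4=0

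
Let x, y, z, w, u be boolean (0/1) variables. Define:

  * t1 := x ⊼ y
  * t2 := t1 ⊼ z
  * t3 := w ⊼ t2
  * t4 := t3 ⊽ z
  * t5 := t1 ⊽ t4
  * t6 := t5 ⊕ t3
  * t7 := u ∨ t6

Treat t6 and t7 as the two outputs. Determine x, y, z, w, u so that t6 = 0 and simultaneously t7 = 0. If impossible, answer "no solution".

x=1 y=0 z=0 w=1 u=0

Check with x=1 y=0 z=0 w=1 u=0:
t1 = x ⊼ y = 1 ⊼ 0 = 1
t2 = t1 ⊼ z = 1 ⊼ 0 = 1
t3 = w ⊼ t2 = 1 ⊼ 1 = 0
t4 = t3 ⊽ z = 0 ⊽ 0 = 1
t5 = t1 ⊽ t4 = 1 ⊽ 1 = 0
t6 = t5 ⊕ t3 = 0 ⊕ 0 = 0
t7 = u ∨ t6 = 0 ∨ 0 = 0
So t6 = 0 and t7 = 0.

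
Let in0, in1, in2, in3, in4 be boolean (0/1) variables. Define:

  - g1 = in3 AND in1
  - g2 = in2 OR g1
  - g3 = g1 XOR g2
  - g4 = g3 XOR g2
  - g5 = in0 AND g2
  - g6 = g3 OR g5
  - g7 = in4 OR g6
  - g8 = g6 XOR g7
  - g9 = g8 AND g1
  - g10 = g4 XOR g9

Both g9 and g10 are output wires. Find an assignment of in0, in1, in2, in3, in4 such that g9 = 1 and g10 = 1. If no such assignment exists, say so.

Across all 32 input combinations, none give both g9 = 1 and g10 = 1.

no solution exists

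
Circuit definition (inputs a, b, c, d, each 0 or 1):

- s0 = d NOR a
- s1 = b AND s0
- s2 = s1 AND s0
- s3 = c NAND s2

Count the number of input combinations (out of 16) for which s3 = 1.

s3 = c NAND s2 must be 1, so at least one of c, s2 is 0.
Enumerating the 16 input combinations, 15 give s3 = 1 and 1 give s3 = 0.

15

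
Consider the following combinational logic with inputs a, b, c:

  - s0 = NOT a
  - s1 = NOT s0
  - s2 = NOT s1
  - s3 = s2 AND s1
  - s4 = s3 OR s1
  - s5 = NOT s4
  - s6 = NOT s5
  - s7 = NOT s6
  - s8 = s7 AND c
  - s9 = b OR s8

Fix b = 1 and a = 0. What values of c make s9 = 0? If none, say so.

no solution exists

With b = 1 and a = 0 fixed, none of the 2 settings of c give s9 = 0.
For example, with c=1:
s0 = NOT a = NOT 0 = 1
s1 = NOT s0 = NOT 1 = 0
s2 = NOT s1 = NOT 0 = 1
s3 = s2 AND s1 = 1 AND 0 = 0
s4 = s3 OR s1 = 0 OR 0 = 0
s5 = NOT s4 = NOT 0 = 1
s6 = NOT s5 = NOT 1 = 0
s7 = NOT s6 = NOT 0 = 1
s8 = s7 AND c = 1 AND 1 = 1
s9 = b OR s8 = 1 OR 1 = 1
giving s9 = 1 ≠ 0.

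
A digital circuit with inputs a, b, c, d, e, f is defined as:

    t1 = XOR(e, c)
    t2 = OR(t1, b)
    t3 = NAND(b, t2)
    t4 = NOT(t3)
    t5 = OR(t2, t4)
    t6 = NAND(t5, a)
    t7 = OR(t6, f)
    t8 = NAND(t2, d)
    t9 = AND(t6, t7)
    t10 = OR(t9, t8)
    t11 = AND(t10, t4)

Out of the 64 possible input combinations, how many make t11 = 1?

24

t11 = AND(t10, t4) must be 1, so both t10 = 1 and t4 = 1.
t10 = OR(t9, t8) must be 1, so at least one of t9, t8 is 1.
Enumerating the 64 input combinations, 24 give t11 = 1 and 40 give t11 = 0.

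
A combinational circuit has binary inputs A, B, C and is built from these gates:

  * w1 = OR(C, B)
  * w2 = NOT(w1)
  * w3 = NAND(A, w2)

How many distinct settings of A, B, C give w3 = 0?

w3 = NAND(A, w2) must be 0, so both A = 1 and w2 = 1.
w2 = NOT(w1) must be 1, so w1 = 0.
Satisfying assignments:
  A=1, B=0, C=0

1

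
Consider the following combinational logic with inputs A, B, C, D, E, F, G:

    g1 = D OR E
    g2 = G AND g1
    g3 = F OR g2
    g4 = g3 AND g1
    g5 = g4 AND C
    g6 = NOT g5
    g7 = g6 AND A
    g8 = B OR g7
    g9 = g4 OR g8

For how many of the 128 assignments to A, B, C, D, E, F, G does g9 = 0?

14

g9 = g4 OR g8 must be 0, so both g4 = 0 and g8 = 0.
Enumerating the 128 input combinations, 14 give g9 = 0 and 114 give g9 = 1.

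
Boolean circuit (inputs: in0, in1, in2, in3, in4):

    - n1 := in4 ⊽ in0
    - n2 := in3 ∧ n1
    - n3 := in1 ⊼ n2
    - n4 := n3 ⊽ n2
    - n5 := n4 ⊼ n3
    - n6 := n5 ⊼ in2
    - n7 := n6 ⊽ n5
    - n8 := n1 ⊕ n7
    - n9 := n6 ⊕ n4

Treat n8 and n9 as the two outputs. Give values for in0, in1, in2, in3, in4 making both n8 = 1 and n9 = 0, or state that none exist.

Check with in0=0, in1=1, in2=1, in3=0, in4=0:
n1 = in4 ⊽ in0 = 0 ⊽ 0 = 1
n2 = in3 ∧ n1 = 0 ∧ 1 = 0
n3 = in1 ⊼ n2 = 1 ⊼ 0 = 1
n4 = n3 ⊽ n2 = 1 ⊽ 0 = 0
n5 = n4 ⊼ n3 = 0 ⊼ 1 = 1
n6 = n5 ⊼ in2 = 1 ⊼ 1 = 0
n7 = n6 ⊽ n5 = 0 ⊽ 1 = 0
n8 = n1 ⊕ n7 = 1 ⊕ 0 = 1
n9 = n6 ⊕ n4 = 0 ⊕ 0 = 0
So n8 = 1 and n9 = 0.

in0=0, in1=1, in2=1, in3=0, in4=0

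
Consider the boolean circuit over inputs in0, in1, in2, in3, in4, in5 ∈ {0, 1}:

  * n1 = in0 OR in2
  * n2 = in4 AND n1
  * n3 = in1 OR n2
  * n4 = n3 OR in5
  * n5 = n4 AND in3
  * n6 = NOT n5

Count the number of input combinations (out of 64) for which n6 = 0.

n6 = NOT n5 must be 0, so n5 = 1.
Enumerating the 64 input combinations, 27 give n6 = 0 and 37 give n6 = 1.

27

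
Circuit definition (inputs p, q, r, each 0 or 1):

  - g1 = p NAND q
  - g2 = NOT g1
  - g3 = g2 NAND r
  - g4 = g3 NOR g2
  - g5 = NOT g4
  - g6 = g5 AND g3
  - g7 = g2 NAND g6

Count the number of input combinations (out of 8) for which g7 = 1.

7

g7 = g2 NAND g6 must be 1, so at least one of g2, g6 is 0.
Enumerating the 8 input combinations, 7 give g7 = 1 and 1 give g7 = 0.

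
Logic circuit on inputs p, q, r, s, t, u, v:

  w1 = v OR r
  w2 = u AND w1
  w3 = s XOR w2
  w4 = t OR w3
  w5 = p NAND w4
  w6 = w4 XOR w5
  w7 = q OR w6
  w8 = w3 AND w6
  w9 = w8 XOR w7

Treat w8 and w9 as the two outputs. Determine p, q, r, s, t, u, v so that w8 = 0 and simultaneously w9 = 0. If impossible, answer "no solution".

Check with p=0, q=0, r=0, s=0, t=1, u=1, v=0:
w1 = v OR r = 0 OR 0 = 0
w2 = u AND w1 = 1 AND 0 = 0
w3 = s XOR w2 = 0 XOR 0 = 0
w4 = t OR w3 = 1 OR 0 = 1
w5 = p NAND w4 = 0 NAND 1 = 1
w6 = w4 XOR w5 = 1 XOR 1 = 0
w7 = q OR w6 = 0 OR 0 = 0
w8 = w3 AND w6 = 0 AND 0 = 0
w9 = w8 XOR w7 = 0 XOR 0 = 0
So w8 = 0 and w9 = 0.

p=0, q=0, r=0, s=0, t=1, u=1, v=0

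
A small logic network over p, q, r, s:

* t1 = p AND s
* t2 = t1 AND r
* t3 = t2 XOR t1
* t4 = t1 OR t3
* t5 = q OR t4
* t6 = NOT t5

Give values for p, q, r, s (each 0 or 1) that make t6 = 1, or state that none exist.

t6 = NOT t5 must be 1, so t5 = 0.
Check with p=0, q=0, r=1, s=0:
t1 = p AND s = 0 AND 0 = 0
t2 = t1 AND r = 0 AND 1 = 0
t3 = t2 XOR t1 = 0 XOR 0 = 0
t4 = t1 OR t3 = 0 OR 0 = 0
t5 = q OR t4 = 0 OR 0 = 0
t6 = NOT t5 = NOT 0 = 1
So t6 = 1 as required.

p=0, q=0, r=1, s=0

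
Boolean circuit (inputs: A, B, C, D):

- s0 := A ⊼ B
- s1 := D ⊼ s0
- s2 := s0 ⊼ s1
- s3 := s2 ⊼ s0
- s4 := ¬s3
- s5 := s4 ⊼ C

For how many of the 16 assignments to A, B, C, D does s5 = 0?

s5 = s4 ⊼ C must be 0, so both s4 = 1 and C = 1.
s4 = ¬s3 must be 1, so s3 = 0.
Satisfying assignments:
  A=0, B=0, C=1, D=1
  A=0, B=1, C=1, D=1
  A=1, B=0, C=1, D=1

3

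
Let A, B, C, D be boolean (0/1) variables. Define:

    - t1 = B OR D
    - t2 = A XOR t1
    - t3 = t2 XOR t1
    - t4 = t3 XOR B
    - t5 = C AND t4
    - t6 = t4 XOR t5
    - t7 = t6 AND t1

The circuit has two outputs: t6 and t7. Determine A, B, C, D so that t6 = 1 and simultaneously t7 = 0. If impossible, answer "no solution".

A=1, B=0, C=0, D=0

Check with A=1, B=0, C=0, D=0:
t1 = B OR D = 0 OR 0 = 0
t2 = A XOR t1 = 1 XOR 0 = 1
t3 = t2 XOR t1 = 1 XOR 0 = 1
t4 = t3 XOR B = 1 XOR 0 = 1
t5 = C AND t4 = 0 AND 1 = 0
t6 = t4 XOR t5 = 1 XOR 0 = 1
t7 = t6 AND t1 = 1 AND 0 = 0
So t6 = 1 and t7 = 0.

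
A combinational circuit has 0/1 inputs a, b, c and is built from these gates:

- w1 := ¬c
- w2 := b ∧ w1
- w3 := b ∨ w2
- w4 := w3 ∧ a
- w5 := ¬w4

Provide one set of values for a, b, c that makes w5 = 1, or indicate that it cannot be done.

a=0 b=1 c=1

Check with a=0 b=1 c=1:
w1 = ¬c = ¬1 = 0
w2 = b ∧ w1 = 1 ∧ 0 = 0
w3 = b ∨ w2 = 1 ∨ 0 = 1
w4 = w3 ∧ a = 1 ∧ 0 = 0
w5 = ¬w4 = ¬0 = 1
So w5 = 1 as required.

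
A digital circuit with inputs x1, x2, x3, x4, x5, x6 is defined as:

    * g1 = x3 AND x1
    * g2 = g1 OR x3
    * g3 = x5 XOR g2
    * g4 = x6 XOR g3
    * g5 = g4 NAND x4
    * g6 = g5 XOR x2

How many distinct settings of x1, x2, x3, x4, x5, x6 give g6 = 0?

32

g6 = g5 XOR x2 must be 0, so g5 and x2 are equal.
Enumerating the 64 input combinations, 32 give g6 = 0 and 32 give g6 = 1.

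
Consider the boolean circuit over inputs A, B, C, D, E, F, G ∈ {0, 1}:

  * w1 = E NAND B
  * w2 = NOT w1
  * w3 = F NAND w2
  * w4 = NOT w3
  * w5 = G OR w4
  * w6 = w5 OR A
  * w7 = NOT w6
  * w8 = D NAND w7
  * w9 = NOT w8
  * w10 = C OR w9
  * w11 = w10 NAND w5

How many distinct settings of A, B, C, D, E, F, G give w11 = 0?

36

w11 = w10 NAND w5 must be 0, so both w10 = 1 and w5 = 1.
Enumerating the 128 input combinations, 36 give w11 = 0 and 92 give w11 = 1.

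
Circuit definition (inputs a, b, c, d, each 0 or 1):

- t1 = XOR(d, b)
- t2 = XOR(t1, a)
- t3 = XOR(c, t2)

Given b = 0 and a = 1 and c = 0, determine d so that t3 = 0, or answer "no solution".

d=1

Check with b = 0 and a = 1 and c = 0 and d=1:
t1 = XOR(d, b) = XOR(1, 0) = 1
t2 = XOR(t1, a) = XOR(1, 1) = 0
t3 = XOR(c, t2) = XOR(0, 0) = 0
So t3 = 0.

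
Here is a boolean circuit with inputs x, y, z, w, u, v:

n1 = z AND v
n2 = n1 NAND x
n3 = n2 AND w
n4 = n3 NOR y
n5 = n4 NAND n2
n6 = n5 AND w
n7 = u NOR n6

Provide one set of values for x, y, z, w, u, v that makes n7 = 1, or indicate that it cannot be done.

n7 = u NOR n6 must be 1, so both u = 0 and n6 = 0.
Check with x=0, y=1, z=1, w=0, u=0, v=0:
n1 = z AND v = 1 AND 0 = 0
n2 = n1 NAND x = 0 NAND 0 = 1
n3 = n2 AND w = 1 AND 0 = 0
n4 = n3 NOR y = 0 NOR 1 = 0
n5 = n4 NAND n2 = 0 NAND 1 = 1
n6 = n5 AND w = 1 AND 0 = 0
n7 = u NOR n6 = 0 NOR 0 = 1
So n7 = 1 as required.

x=0, y=1, z=1, w=0, u=0, v=0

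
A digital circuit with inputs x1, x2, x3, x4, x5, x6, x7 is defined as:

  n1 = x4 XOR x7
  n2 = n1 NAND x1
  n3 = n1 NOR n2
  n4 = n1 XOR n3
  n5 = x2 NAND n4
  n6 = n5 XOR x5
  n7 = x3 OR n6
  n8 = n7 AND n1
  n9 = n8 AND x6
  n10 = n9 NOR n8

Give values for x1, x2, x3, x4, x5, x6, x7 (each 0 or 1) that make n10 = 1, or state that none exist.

x1=0 x2=0 x3=0 x4=1 x5=0 x6=0 x7=1

Check with x1=0 x2=0 x3=0 x4=1 x5=0 x6=0 x7=1:
n1 = x4 XOR x7 = 1 XOR 1 = 0
n2 = n1 NAND x1 = 0 NAND 0 = 1
n3 = n1 NOR n2 = 0 NOR 1 = 0
n4 = n1 XOR n3 = 0 XOR 0 = 0
n5 = x2 NAND n4 = 0 NAND 0 = 1
n6 = n5 XOR x5 = 1 XOR 0 = 1
n7 = x3 OR n6 = 0 OR 1 = 1
n8 = n7 AND n1 = 1 AND 0 = 0
n9 = n8 AND x6 = 0 AND 0 = 0
n10 = n9 NOR n8 = 0 NOR 0 = 1
So n10 = 1 as required.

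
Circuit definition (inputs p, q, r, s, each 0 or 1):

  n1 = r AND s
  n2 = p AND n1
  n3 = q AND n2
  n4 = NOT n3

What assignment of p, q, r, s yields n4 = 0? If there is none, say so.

n4 = NOT n3 must be 0, so n3 = 1.
n3 = q AND n2 must be 1, so both q = 1 and n2 = 1.
n2 = p AND n1 must be 1, so both p = 1 and n1 = 1.
Check with p=1, q=1, r=1, s=1:
n1 = r AND s = 1 AND 1 = 1
n2 = p AND n1 = 1 AND 1 = 1
n3 = q AND n2 = 1 AND 1 = 1
n4 = NOT n3 = NOT 1 = 0
So n4 = 0 as required.

p=1, q=1, r=1, s=1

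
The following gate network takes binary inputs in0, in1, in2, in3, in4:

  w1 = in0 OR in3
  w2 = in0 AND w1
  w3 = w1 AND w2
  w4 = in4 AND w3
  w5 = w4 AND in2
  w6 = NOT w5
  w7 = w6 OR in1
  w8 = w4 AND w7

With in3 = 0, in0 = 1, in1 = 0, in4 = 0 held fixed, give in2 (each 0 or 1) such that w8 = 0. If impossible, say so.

in2=0

Check with in3 = 0, in0 = 1, in1 = 0, in4 = 0 and in2=0:
w1 = in0 OR in3 = 1 OR 0 = 1
w2 = in0 AND w1 = 1 AND 1 = 1
w3 = w1 AND w2 = 1 AND 1 = 1
w4 = in4 AND w3 = 0 AND 1 = 0
w5 = w4 AND in2 = 0 AND 0 = 0
w6 = NOT w5 = NOT 0 = 1
w7 = w6 OR in1 = 1 OR 0 = 1
w8 = w4 AND w7 = 0 AND 1 = 0
So w8 = 0.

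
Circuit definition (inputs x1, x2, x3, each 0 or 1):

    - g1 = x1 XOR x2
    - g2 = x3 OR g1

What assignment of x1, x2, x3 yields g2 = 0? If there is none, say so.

x1=1, x2=1, x3=0

Check with x1=1, x2=1, x3=0:
g1 = x1 XOR x2 = 1 XOR 1 = 0
g2 = x3 OR g1 = 0 OR 0 = 0
So g2 = 0 as required.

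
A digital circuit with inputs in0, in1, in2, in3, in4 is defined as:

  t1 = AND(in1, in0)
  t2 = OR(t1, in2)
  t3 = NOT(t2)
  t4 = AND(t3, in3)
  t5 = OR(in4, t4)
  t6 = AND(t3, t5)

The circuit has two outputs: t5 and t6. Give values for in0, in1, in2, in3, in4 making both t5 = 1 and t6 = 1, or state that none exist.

in0=1, in1=0, in2=0, in3=1, in4=0

Check with in0=1, in1=0, in2=0, in3=1, in4=0:
t1 = AND(in1, in0) = AND(0, 1) = 0
t2 = OR(t1, in2) = OR(0, 0) = 0
t3 = NOT(t2) = NOT 0 = 1
t4 = AND(t3, in3) = AND(1, 1) = 1
t5 = OR(in4, t4) = OR(0, 1) = 1
t6 = AND(t3, t5) = AND(1, 1) = 1
So t5 = 1 and t6 = 1.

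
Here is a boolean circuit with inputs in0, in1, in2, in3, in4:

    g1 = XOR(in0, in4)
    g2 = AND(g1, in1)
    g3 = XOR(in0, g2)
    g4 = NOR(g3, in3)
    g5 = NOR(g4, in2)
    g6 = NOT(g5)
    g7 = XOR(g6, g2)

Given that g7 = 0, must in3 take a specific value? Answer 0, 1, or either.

either

Both values of in3 occur among assignments with g7 = 0:
  in3=0: in0=0, in1=1, in2=1, in3=0, in4=1
  in3=1: in0=0, in1=0, in2=0, in3=1, in4=0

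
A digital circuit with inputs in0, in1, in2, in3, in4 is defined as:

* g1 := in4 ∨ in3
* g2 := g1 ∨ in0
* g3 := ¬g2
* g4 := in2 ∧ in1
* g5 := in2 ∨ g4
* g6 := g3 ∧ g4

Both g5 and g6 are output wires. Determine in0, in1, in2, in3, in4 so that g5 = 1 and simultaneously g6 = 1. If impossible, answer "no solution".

Check with in0=0 in1=1 in2=1 in3=0 in4=0:
g1 = in4 ∨ in3 = 0 ∨ 0 = 0
g2 = g1 ∨ in0 = 0 ∨ 0 = 0
g3 = ¬g2 = ¬0 = 1
g4 = in2 ∧ in1 = 1 ∧ 1 = 1
g5 = in2 ∨ g4 = 1 ∨ 1 = 1
g6 = g3 ∧ g4 = 1 ∧ 1 = 1
So g5 = 1 and g6 = 1.

in0=0 in1=1 in2=1 in3=0 in4=0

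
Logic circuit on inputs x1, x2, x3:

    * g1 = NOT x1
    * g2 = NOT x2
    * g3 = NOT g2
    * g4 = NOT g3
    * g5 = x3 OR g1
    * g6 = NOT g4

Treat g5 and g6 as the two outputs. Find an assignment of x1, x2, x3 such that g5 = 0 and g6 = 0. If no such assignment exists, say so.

x1=1, x2=0, x3=0

Check with x1=1, x2=0, x3=0:
g1 = NOT x1 = NOT 1 = 0
g2 = NOT x2 = NOT 0 = 1
g3 = NOT g2 = NOT 1 = 0
g4 = NOT g3 = NOT 0 = 1
g5 = x3 OR g1 = 0 OR 0 = 0
g6 = NOT g4 = NOT 1 = 0
So g5 = 0 and g6 = 0.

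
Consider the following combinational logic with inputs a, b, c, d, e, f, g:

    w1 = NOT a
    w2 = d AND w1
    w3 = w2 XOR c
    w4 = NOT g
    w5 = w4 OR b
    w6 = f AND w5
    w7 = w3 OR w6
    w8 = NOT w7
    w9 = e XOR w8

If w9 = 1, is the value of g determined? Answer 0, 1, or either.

either

Both values of g occur among assignments with w9 = 1:
  g=0: a=0, b=0, c=0, d=0, e=0, f=0, g=0
  g=1: a=0, b=0, c=0, d=0, e=0, f=0, g=1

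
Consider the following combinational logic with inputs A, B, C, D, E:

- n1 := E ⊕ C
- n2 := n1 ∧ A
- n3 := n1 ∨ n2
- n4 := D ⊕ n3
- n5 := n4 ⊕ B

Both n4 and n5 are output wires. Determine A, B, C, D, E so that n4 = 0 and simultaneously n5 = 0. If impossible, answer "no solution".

Check with A=1, B=0, C=1, D=1, E=0:
n1 = E ⊕ C = 0 ⊕ 1 = 1
n2 = n1 ∧ A = 1 ∧ 1 = 1
n3 = n1 ∨ n2 = 1 ∨ 1 = 1
n4 = D ⊕ n3 = 1 ⊕ 1 = 0
n5 = n4 ⊕ B = 0 ⊕ 0 = 0
So n4 = 0 and n5 = 0.

A=1, B=0, C=1, D=1, E=0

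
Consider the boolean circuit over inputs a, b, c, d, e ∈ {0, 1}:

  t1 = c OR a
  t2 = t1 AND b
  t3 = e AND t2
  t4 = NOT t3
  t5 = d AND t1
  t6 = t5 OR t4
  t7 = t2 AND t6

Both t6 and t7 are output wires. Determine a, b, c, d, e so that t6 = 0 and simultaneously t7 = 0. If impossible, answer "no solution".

Check with a=1 b=1 c=1 d=0 e=1:
t1 = c OR a = 1 OR 1 = 1
t2 = t1 AND b = 1 AND 1 = 1
t3 = e AND t2 = 1 AND 1 = 1
t4 = NOT t3 = NOT 1 = 0
t5 = d AND t1 = 0 AND 1 = 0
t6 = t5 OR t4 = 0 OR 0 = 0
t7 = t2 AND t6 = 1 AND 0 = 0
So t6 = 0 and t7 = 0.

a=1 b=1 c=1 d=0 e=1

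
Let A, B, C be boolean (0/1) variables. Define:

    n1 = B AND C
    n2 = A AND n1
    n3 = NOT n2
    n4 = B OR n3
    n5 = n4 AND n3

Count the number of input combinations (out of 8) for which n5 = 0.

1

n5 = n4 AND n3 must be 0, so at least one of n4, n3 is 0.
Satisfying assignments:
  A=1, B=1, C=1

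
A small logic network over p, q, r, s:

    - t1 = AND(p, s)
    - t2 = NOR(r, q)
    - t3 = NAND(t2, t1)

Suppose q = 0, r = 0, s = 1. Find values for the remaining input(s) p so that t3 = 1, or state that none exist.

p=0

Check with q = 0, r = 0, s = 1 and p=0:
t1 = AND(p, s) = AND(0, 1) = 0
t2 = NOR(r, q) = NOR(0, 0) = 1
t3 = NAND(t2, t1) = NAND(1, 0) = 1
So t3 = 1.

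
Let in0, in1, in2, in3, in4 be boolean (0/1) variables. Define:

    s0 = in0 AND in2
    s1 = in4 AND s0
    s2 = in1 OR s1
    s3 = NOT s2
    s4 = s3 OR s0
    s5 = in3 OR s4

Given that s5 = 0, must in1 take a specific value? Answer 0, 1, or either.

s5 = in3 OR s4 must be 0, so both in3 = 0 and s4 = 0.
Every assignment with s5 = 0 has in1 = 1; there are 6 such assignment(s).

1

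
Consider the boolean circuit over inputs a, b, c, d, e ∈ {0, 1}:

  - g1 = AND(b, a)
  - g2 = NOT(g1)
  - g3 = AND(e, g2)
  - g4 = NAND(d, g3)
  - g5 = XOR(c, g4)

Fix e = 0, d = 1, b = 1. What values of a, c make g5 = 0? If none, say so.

g5 = XOR(c, g4) must be 0, so c and g4 are equal.
Check with e = 0, d = 1, b = 1 and a=0, c=1:
g1 = AND(b, a) = AND(1, 0) = 0
g2 = NOT(g1) = NOT 0 = 1
g3 = AND(e, g2) = AND(0, 1) = 0
g4 = NAND(d, g3) = NAND(1, 0) = 1
g5 = XOR(c, g4) = XOR(1, 1) = 0
So g5 = 0.

a=0, c=1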